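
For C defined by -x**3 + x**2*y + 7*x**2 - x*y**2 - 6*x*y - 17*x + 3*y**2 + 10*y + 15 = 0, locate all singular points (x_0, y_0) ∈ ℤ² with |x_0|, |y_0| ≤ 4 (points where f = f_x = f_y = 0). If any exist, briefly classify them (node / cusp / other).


Singular points: {(2, -1)}; classification: cusp.

Compute partial derivatives:
  f_x = -3*x**2 + 2*x*y + 14*x - y**2 - 6*y - 17.
  f_y = x**2 - 2*x*y - 6*x + 6*y + 10.
Scan x_0 ∈ {−4, ..., 4}. For each x_0, f_y(x_0, y) is a polynomial in y; find its integer roots y ∈ {−4, ..., 4}, then test f_x and f at those candidates.
  x = -4: f_y(-4, y) = 14*y + 50; no integer root y with |y| ≤ 4.
  x = -3: f_y(-3, y) = 12*y + 37; no integer root y with |y| ≤ 4.
  x = -2: f_y(-2, y) = 10*y + 26; no integer root y with |y| ≤ 4.
  x = -1: f_y(-1, y) = 8*y + 17; no integer root y with |y| ≤ 4.
  x = 0: f_y(0, y) = 6*y + 10; no integer root y with |y| ≤ 4.
  x = 1: f_y(1, y) = 4*y + 5; no integer root y with |y| ≤ 4.
  x = 2: f_y(2, y) = 2*y + 2; vanishes at y ∈ {-1}. (2, -1): f_x = 0, f = 0 — SINGULAR.
  x = 3: f_y(3, y) = 1; no integer root y with |y| ≤ 4.
  x = 4: f_y(4, y) = 2 - 2*y; vanishes at y ∈ {1}. (4, 1): f_x = -8 ≠ 0.
Only singular point on the grid: (2, -1).
Classify: substitute x = 2 + u, y = -1 + v and expand: f = -u**3 + u**2*v - u*v**2 + v**2.
No constant or linear terms (consistent with a singular point). Quadratic part: v**2. Cubic part: -u**3 + u**2*v - u*v**2.
The quadratic part v**2 is a perfect square, so there is a single (double) tangent line v = 0, i.e. y = -1. Restricting the cubic part to that line (v = 0) leaves -u**3 ≠ 0, so f is not divisible by v and the branch is v² ≈ u**3 to lowest order — this is a cusp.
Classification: cusp.


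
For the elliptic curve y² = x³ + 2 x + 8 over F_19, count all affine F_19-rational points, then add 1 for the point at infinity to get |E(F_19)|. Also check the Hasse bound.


Affine points = {(1, 7), (1, 12), (2, 1), (2, 18), (4, 2), (4, 17), (7, 2), (7, 17), (8, 2), (8, 17), (14, 5), (14, 14), (18, 9), (18, 10)}; affine count = 14; |E(F_19)| = 15.

Discriminant check: Δ ∝ 4a³ + 27b² = 4·2³ + 27·8² = 4·8 + 27·64 ≡ 12 (mod 19). Nonzero ⇒ E is nonsingular.
For each x ∈ F_19, compute rhs = x³ + 2·x + 8 mod 19, then count y ∈ F_19 with y² ≡ rhs.
  x = 0: rhs = 8, matching y values: none (0 points).
  x = 1: rhs = 11, matching y values: 7, 12 (2 points).
  x = 2: rhs = 1, matching y values: 1, 18 (2 points).
  x = 3: rhs = 3, matching y values: none (0 points).
  x = 4: rhs = 4, matching y values: 2, 17 (2 points).
  x = 5: rhs = 10, matching y values: none (0 points).
  x = 6: rhs = 8, matching y values: none (0 points).
  x = 7: rhs = 4, matching y values: 2, 17 (2 points).
  x = 8: rhs = 4, matching y values: 2, 17 (2 points).
  x = 9: rhs = 14, matching y values: none (0 points).
  x = 10: rhs = 2, matching y values: none (0 points).
  x = 11: rhs = 12, matching y values: none (0 points).
  x = 12: rhs = 12, matching y values: none (0 points).
  x = 13: rhs = 8, matching y values: none (0 points).
  x = 14: rhs = 6, matching y values: 5, 14 (2 points).
  x = 15: rhs = 12, matching y values: none (0 points).
  x = 16: rhs = 13, matching y values: none (0 points).
  x = 17: rhs = 15, matching y values: none (0 points).
  x = 18: rhs = 5, matching y values: 9, 10 (2 points).
Total affine count: 14.
Full point count |E(F_19)| = 14 + 1 = 15.
Hasse bound: |15 − (19+1)| = |-5| = 5 ≤ 2√19 ≈ 8.7178 ✓.


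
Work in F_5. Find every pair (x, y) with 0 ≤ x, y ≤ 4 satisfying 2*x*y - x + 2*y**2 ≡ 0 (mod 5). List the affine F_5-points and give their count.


Affine F_5-points: {(0, 0), (3, 1), (4, 2), (4, 4)}; count = 4.

For each of the 25 pairs (x, y) ∈ F_5², evaluate f(x, y) mod 5. Record the zeros.
  x = 0: [0↦0, 1↦2, 2↦3, 3↦3, 4↦2]  zeros at y ∈ {0}
  x = 1: [0↦4, 1↦3, 2↦1, 3↦3, 4↦4]  zeros at y ∈ ∅
  x = 2: [0↦3, 1↦4, 2↦4, 3↦3, 4↦1]  zeros at y ∈ ∅
  x = 3: [0↦2, 1↦0, 2↦2, 3↦3, 4↦3]  zeros at y ∈ {1}
  x = 4: [0↦1, 1↦1, 2↦0, 3↦3, 4↦0]  zeros at y ∈ {2, 4}
Collecting zeros: affine points = {(0, 0), (3, 1), (4, 2), (4, 4)}.
Total count |C(F_5)_aff| = 4.


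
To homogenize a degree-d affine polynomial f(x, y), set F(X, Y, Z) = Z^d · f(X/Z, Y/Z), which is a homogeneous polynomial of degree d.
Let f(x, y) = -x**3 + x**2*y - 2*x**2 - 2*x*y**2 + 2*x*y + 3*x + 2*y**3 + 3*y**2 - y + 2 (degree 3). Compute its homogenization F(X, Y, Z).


F(X, Y, Z) = -X**3 + X**2*Y - 2*X**2*Z - 2*X*Y**2 + 2*X*Y*Z + 3*X*Z**2 + 2*Y**3 + 3*Y**2*Z - Y*Z**2 + 2*Z**3

deg(f) = 3.
Substitute x = X/Z, y = Y/Z into f, then multiply by Z^3.
  monomial -1·x^3·y^0 ↦ -1·X^3·Y^0·Z^0.
  monomial 1·x^2·y^1 ↦ 1·X^2·Y^1·Z^0.
  monomial -2·x^2·y^0 ↦ -2·X^2·Y^0·Z^1.
  monomial -2·x^1·y^2 ↦ -2·X^1·Y^2·Z^0.
  monomial 2·x^1·y^1 ↦ 2·X^1·Y^1·Z^1.
  monomial 3·x^1·y^0 ↦ 3·X^1·Y^0·Z^2.
  monomial 2·x^0·y^3 ↦ 2·X^0·Y^3·Z^0.
  monomial 3·x^0·y^2 ↦ 3·X^0·Y^2·Z^1.
  monomial -1·x^0·y^1 ↦ -1·X^0·Y^1·Z^2.
  monomial 2·x^0·y^0 ↦ 2·X^0·Y^0·Z^3.
Collecting: F(X, Y, Z) = -X**3 + X**2*Y - 2*X**2*Z - 2*X*Y**2 + 2*X*Y*Z + 3*X*Z**2 + 2*Y**3 + 3*Y**2*Z - Y*Z**2 + 2*Z**3.


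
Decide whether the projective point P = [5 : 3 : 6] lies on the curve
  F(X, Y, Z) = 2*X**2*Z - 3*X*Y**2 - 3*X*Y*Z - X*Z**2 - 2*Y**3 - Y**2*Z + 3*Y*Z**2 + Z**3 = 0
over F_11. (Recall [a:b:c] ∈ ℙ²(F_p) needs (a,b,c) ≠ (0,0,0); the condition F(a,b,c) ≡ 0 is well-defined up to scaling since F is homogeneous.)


F(5,3,6) ≡ 4 (mod 11); P is NOT on the curve.

Evaluate F(5, 3, 6) term-by-term (mod 11).
  2*X**2*Z ↦ 2·25·1·6 = 300
  -3*X*Y**2 ↦ -3·5·9·1 = -135
  -3*X*Y*Z ↦ -3·5·3·6 = -270
  -X*Z**2 ↦ -1·5·1·36 = -180
  -2*Y**3 ↦ -2·1·27·1 = -54
  -Y**2*Z ↦ -1·1·9·6 = -54
  3*Y*Z**2 ↦ 3·1·3·36 = 324
  Z**3 ↦ 1·1·1·216 = 216
Sum: F(5, 3, 6) = (300) + (-135) + (-270) + (-180) + (-54) + (-54) + (324) + (216) = 147.
Reducing mod 11: 147 ≡ 4 (mod 11).
Since F(a, b, c) ≡ 4 ≠ 0 (mod 11), P does NOT lie on the curve.


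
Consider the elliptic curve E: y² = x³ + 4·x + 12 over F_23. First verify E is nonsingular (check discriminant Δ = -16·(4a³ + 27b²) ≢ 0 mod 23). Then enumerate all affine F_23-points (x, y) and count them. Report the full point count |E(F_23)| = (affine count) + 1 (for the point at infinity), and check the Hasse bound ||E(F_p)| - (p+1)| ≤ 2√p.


Affine points = {(0, 9), (0, 14), (4, 0), (8, 2), (8, 21), (9, 8), (9, 15), (14, 11), (14, 12), (16, 3), (16, 20), (17, 5), (17, 18), (19, 1), (19, 22)}; affine count = 15; |E(F_23)| = 16.

Discriminant check: Δ ∝ 4a³ + 27b² = 4·4³ + 27·12² = 4·64 + 27·144 ≡ 4 (mod 23). Nonzero ⇒ E is nonsingular.
For each x ∈ F_23, compute rhs = x³ + 4·x + 12 mod 23, then count y ∈ F_23 with y² ≡ rhs.
  x = 0: rhs = 12, matching y values: 9, 14 (2 points).
  x = 1: rhs = 17, matching y values: none (0 points).
  x = 2: rhs = 5, matching y values: none (0 points).
  x = 3: rhs = 5, matching y values: none (0 points).
  x = 4: rhs = 0, matching y values: 0 (1 points).
  x = 5: rhs = 19, matching y values: none (0 points).
  x = 6: rhs = 22, matching y values: none (0 points).
  x = 7: rhs = 15, matching y values: none (0 points).
  x = 8: rhs = 4, matching y values: 2, 21 (2 points).
  x = 9: rhs = 18, matching y values: 8, 15 (2 points).
  x = 10: rhs = 17, matching y values: none (0 points).
  x = 11: rhs = 7, matching y values: none (0 points).
  x = 12: rhs = 17, matching y values: none (0 points).
  x = 13: rhs = 7, matching y values: none (0 points).
  x = 14: rhs = 6, matching y values: 11, 12 (2 points).
  x = 15: rhs = 20, matching y values: none (0 points).
  x = 16: rhs = 9, matching y values: 3, 20 (2 points).
  x = 17: rhs = 2, matching y values: 5, 18 (2 points).
  x = 18: rhs = 5, matching y values: none (0 points).
  x = 19: rhs = 1, matching y values: 1, 22 (2 points).
  x = 20: rhs = 19, matching y values: none (0 points).
  x = 21: rhs = 19, matching y values: none (0 points).
  x = 22: rhs = 7, matching y values: none (0 points).
Total affine count: 15.
Full point count |E(F_23)| = 15 + 1 = 16.
Hasse bound: |16 − (23+1)| = |-8| = 8 ≤ 2√23 ≈ 9.5917 ✓.


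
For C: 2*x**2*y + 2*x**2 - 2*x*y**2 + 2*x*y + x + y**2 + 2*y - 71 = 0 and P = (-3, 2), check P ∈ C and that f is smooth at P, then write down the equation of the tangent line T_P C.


Tangent line at P: -39*x + 42*y - 201 = 0.

Step 1: f(-3, 2) = 0, so P lies on C.
Step 2: partial derivatives
  f_x(x, y) = 4*x*y + 4*x - 2*y**2 + 2*y + 1, f_y(x, y) = 2*x**2 - 4*x*y + 2*x + 2*y + 2.
  f_x(P) = -39, f_y(P) = 42 (gradient nonzero, so P is smooth).
Step 3: tangent line at P: -39·(x − -3) + 42·(y − 2) = 0.
Expanding: -39*x + 42*y - 201 = 0.


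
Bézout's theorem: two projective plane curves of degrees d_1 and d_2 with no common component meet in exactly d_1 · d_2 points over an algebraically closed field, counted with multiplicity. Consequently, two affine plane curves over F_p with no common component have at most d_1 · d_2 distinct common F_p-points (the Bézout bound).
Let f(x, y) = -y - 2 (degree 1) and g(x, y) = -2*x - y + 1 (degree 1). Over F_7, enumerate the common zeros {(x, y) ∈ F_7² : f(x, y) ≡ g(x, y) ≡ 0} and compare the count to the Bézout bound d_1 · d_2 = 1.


Common zeros: {(5, 5)}; count = 1; Bézout bound = 1.

deg(f) = 1, deg(g) = 1, so Bézout bound = 1.
Scan x ∈ F_7. For each x, list the y ∈ F_7 with f(x, y) ≡ 0 and those with g(x, y) ≡ 0 (mod 7); the common zeros in that column are the intersection.
  x = 0: f ≡ 0 at y ∈ {5}; g ≡ 0 at y ∈ {1}; common: ∅.
  x = 1: f ≡ 0 at y ∈ {5}; g ≡ 0 at y ∈ {6}; common: ∅.
  x = 2: f ≡ 0 at y ∈ {5}; g ≡ 0 at y ∈ {4}; common: ∅.
  x = 3: f ≡ 0 at y ∈ {5}; g ≡ 0 at y ∈ {2}; common: ∅.
  x = 4: f ≡ 0 at y ∈ {5}; g ≡ 0 at y ∈ {0}; common: ∅.
  x = 5: f ≡ 0 at y ∈ {5}; g ≡ 0 at y ∈ {5}; common: {5}.
  x = 6: f ≡ 0 at y ∈ {5}; g ≡ 0 at y ∈ {3}; common: ∅.
Collecting: common zeros = {(5, 5)}, so the count is 1.
Comparison with the Bézout bound: 1 ≤ 1 = deg(f)·deg(g), as expected for curves with no common component (the bound is attained).


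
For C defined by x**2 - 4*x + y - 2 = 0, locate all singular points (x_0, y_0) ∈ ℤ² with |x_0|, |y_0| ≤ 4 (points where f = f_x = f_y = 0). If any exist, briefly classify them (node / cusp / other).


No singular points in the scanned grid; C is smooth there.

Compute partial derivatives:
  f_x = 2*x - 4.
  f_y = 1.
f_y = 1 is a nonzero constant, so f_y never vanishes: no point (x, y) can satisfy f = f_x = f_y = 0. In particular no (x, y) ∈ {−4, ..., 4}² is singular; the curve is smooth.


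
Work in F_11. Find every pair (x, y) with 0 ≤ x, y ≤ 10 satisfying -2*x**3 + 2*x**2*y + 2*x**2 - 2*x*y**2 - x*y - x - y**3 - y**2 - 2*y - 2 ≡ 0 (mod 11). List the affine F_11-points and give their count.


Affine F_11-points: {(0, 3), (0, 8), (0, 10), (1, 8), (2, 5), (2, 7), (3, 4), (4, 3), (4, 7), (5, 1), (5, 4), (5, 6), (8, 4), (8, 8), (9, 2)}; count = 15.

For each of the 121 pairs (x, y) ∈ F_11², evaluate f(x, y) mod 11. Record the zeros.
  x = 0: [0↦9, 1↦5, 2↦4, 3↦0, 4↦9, 5↦3, 6↦9, 7↦10, 8↦0, 9↦6, 10↦0]  zeros at y ∈ {3, 8, 10}
  x = 1: [0↦8, 1↦3, 2↦8, 3↦6, 4↦2, 5↦1, 6↦8, 7↦6, 8↦0, 9↦6, 10↦7]  zeros at y ∈ {8}
  x = 2: [0↦10, 1↦8, 2↦1, 3↦5, 4↦3, 5↦0, 6↦1, 7↦0, 8↦2, 9↦1, 10↦2]  zeros at y ∈ {5, 7}
  x = 3: [0↦3, 1↦8, 2↦4, 3↦7, 4↦0, 5↦10, 6↦9, 7↦2, 8↦5, 9↦1, 10↦6]  zeros at y ∈ {4}
  x = 4: [0↦8, 1↦2, 2↦5, 3↦0, 4↦3, 5↦8, 6↦9, 7↦0, 8↦8, 9↦5, 10↦7]  zeros at y ∈ {3, 7}
  x = 5: [0↦2, 1↦0, 2↦3, 3↦5, 4↦0, 5↦4, 6↦0, 7↦4, 8↦10, 9↦1, 10↦4]  zeros at y ∈ {1, 4, 6}
  x = 6: [0↦6, 1↦1, 2↦8, 3↦10, 4↦1, 5↦8, 6↦3, 7↦2, 8↦10, 9↦10, 10↦7]  zeros at y ∈ ∅
  x = 7: [0↦8, 1↦4, 2↦8, 3↦3, 4↦5, 5↦8, 6↦6, 7↦4, 8↦7, 9↦9, 10↦4]  zeros at y ∈ ∅
  x = 8: [0↦7, 1↦8, 2↦2, 3↦5, 4↦0, 5↦3, 6↦8, 7↦9, 8↦0, 9↦8, 10↦5]  zeros at y ∈ {4, 8}
  x = 9: [0↦2, 1↦1, 2↦0, 3↦4, 4↦7, 5↦3, 6↦8, 7↦5, 8↦10, 9↦6, 10↦9]  zeros at y ∈ {2}
  x = 10: [0↦3, 1↦4, 2↦1, 3↦10, 4↦3, 5↦7, 6↦5, 7↦2, 8↦3, 9↦2, 10↦4]  zeros at y ∈ ∅
Collecting zeros: affine points = {(0, 3), (0, 8), (0, 10), (1, 8), (2, 5), (2, 7), (3, 4), (4, 3), (4, 7), (5, 1), (5, 4), (5, 6), (8, 4), (8, 8), (9, 2)}.
Total count |C(F_11)_aff| = 15.


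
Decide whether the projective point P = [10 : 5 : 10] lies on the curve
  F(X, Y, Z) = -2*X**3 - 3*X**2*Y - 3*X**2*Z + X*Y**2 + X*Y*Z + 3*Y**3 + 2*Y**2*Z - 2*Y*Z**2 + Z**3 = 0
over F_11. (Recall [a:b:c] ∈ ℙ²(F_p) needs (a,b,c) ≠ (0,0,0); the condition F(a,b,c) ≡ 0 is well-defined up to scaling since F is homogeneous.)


F(10,5,10) ≡ 9 (mod 11); P is NOT on the curve.

Evaluate F(10, 5, 10) term-by-term (mod 11).
  -2*X**3 ↦ -2·1000·1·1 = -2000
  -3*X**2*Y ↦ -3·100·5·1 = -1500
  -3*X**2*Z ↦ -3·100·1·10 = -3000
  X*Y**2 ↦ 1·10·25·1 = 250
  X*Y*Z ↦ 1·10·5·10 = 500
  3*Y**3 ↦ 3·1·125·1 = 375
  2*Y**2*Z ↦ 2·1·25·10 = 500
  -2*Y*Z**2 ↦ -2·1·5·100 = -1000
  Z**3 ↦ 1·1·1·1000 = 1000
Sum: F(10, 5, 10) = (-2000) + (-1500) + (-3000) + (250) + (500) + (375) + (500) + (-1000) + (1000) = -4875.
Reducing mod 11: -4875 ≡ 9 (mod 11).
Since F(a, b, c) ≡ 9 ≠ 0 (mod 11), P does NOT lie on the curve.


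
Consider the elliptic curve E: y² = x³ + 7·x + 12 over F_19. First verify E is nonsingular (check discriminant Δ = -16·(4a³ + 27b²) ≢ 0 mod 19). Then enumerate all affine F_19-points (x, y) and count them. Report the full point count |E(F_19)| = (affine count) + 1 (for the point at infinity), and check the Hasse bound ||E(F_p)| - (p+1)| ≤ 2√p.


Affine points = {(1, 1), (1, 18), (4, 3), (4, 16), (5, 1), (5, 18), (6, 2), (6, 17), (7, 9), (7, 10), (9, 5), (9, 14), (12, 0), (13, 1), (13, 18), (14, 2), (14, 17), (17, 3), (17, 16), (18, 2), (18, 17)}; affine count = 21; |E(F_19)| = 22.

Discriminant check: Δ ∝ 4a³ + 27b² = 4·7³ + 27·12² = 4·343 + 27·144 ≡ 16 (mod 19). Nonzero ⇒ E is nonsingular.
For each x ∈ F_19, compute rhs = x³ + 7·x + 12 mod 19, then count y ∈ F_19 with y² ≡ rhs.
  x = 0: rhs = 12, matching y values: none (0 points).
  x = 1: rhs = 1, matching y values: 1, 18 (2 points).
  x = 2: rhs = 15, matching y values: none (0 points).
  x = 3: rhs = 3, matching y values: none (0 points).
  x = 4: rhs = 9, matching y values: 3, 16 (2 points).
  x = 5: rhs = 1, matching y values: 1, 18 (2 points).
  x = 6: rhs = 4, matching y values: 2, 17 (2 points).
  x = 7: rhs = 5, matching y values: 9, 10 (2 points).
  x = 8: rhs = 10, matching y values: none (0 points).
  x = 9: rhs = 6, matching y values: 5, 14 (2 points).
  x = 10: rhs = 18, matching y values: none (0 points).
  x = 11: rhs = 14, matching y values: none (0 points).
  x = 12: rhs = 0, matching y values: 0 (1 points).
  x = 13: rhs = 1, matching y values: 1, 18 (2 points).
  x = 14: rhs = 4, matching y values: 2, 17 (2 points).
  x = 15: rhs = 15, matching y values: none (0 points).
  x = 16: rhs = 2, matching y values: none (0 points).
  x = 17: rhs = 9, matching y values: 3, 16 (2 points).
  x = 18: rhs = 4, matching y values: 2, 17 (2 points).
Total affine count: 21.
Full point count |E(F_19)| = 21 + 1 = 22.
Hasse bound: |22 − (19+1)| = |2| = 2 ≤ 2√19 ≈ 8.7178 ✓.


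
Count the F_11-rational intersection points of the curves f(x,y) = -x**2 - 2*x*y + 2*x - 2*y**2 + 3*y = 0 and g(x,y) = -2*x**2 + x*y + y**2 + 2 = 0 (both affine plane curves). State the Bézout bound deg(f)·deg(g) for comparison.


Common zeros: {(4, 8), (10, 1)}; count = 2; Bézout bound = 4.

deg(f) = 2, deg(g) = 2, so Bézout bound = 4.
Scan x ∈ F_11. For each x, list the y ∈ F_11 with f(x, y) ≡ 0 and those with g(x, y) ≡ 0 (mod 11); the common zeros in that column are the intersection.
  x = 0: f ≡ 0 at y ∈ {0, 7}; g ≡ 0 at y ∈ {3, 8}; common: ∅.
  x = 1: f ≡ 0 at y ∈ {1, 5}; g ≡ 0 at y ∈ {0, 10}; common: ∅.
  x = 2: f ≡ 0 at y ∈ {0, 5}; g ≡ 0 at y ∈ ∅; common: ∅.
  x = 3: f ≡ 0 at y ∈ ∅; g ≡ 0 at y ∈ ∅; common: ∅.
  x = 4: f ≡ 0 at y ∈ {6, 8}; g ≡ 0 at y ∈ {8, 10}; common: {8}.
  x = 5: f ≡ 0 at y ∈ ∅; g ≡ 0 at y ∈ ∅; common: ∅.
  x = 6: f ≡ 0 at y ∈ ∅; g ≡ 0 at y ∈ ∅; common: ∅.
  x = 7: f ≡ 0 at y ∈ ∅; g ≡ 0 at y ∈ {1, 3}; common: ∅.
  x = 8: f ≡ 0 at y ∈ {4, 6}; g ≡ 0 at y ∈ ∅; common: ∅.
  x = 9: f ≡ 0 at y ∈ ∅; g ≡ 0 at y ∈ ∅; common: ∅.
  x = 10: f ≡ 0 at y ∈ {1, 7}; g ≡ 0 at y ∈ {0, 1}; common: {1}.
Collecting: common zeros = {(4, 8), (10, 1)}, so the count is 2.
Comparison with the Bézout bound: 2 ≤ 4 = deg(f)·deg(g), as expected for curves with no common component (the affine F_11-count falls short of the bound because intersections may lie at infinity, over extension fields, or carry multiplicity).


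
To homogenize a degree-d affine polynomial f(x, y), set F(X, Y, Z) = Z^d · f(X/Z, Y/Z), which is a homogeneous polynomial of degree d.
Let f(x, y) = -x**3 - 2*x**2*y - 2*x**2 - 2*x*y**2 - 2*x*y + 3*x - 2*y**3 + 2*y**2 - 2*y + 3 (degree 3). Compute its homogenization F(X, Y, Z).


F(X, Y, Z) = -X**3 - 2*X**2*Y - 2*X**2*Z - 2*X*Y**2 - 2*X*Y*Z + 3*X*Z**2 - 2*Y**3 + 2*Y**2*Z - 2*Y*Z**2 + 3*Z**3

deg(f) = 3.
Substitute x = X/Z, y = Y/Z into f, then multiply by Z^3.
  monomial -1·x^3·y^0 ↦ -1·X^3·Y^0·Z^0.
  monomial -2·x^2·y^1 ↦ -2·X^2·Y^1·Z^0.
  monomial -2·x^2·y^0 ↦ -2·X^2·Y^0·Z^1.
  monomial -2·x^1·y^2 ↦ -2·X^1·Y^2·Z^0.
  monomial -2·x^1·y^1 ↦ -2·X^1·Y^1·Z^1.
  monomial 3·x^1·y^0 ↦ 3·X^1·Y^0·Z^2.
  monomial -2·x^0·y^3 ↦ -2·X^0·Y^3·Z^0.
  monomial 2·x^0·y^2 ↦ 2·X^0·Y^2·Z^1.
  monomial -2·x^0·y^1 ↦ -2·X^0·Y^1·Z^2.
  monomial 3·x^0·y^0 ↦ 3·X^0·Y^0·Z^3.
Collecting: F(X, Y, Z) = -X**3 - 2*X**2*Y - 2*X**2*Z - 2*X*Y**2 - 2*X*Y*Z + 3*X*Z**2 - 2*Y**3 + 2*Y**2*Z - 2*Y*Z**2 + 3*Z**3.


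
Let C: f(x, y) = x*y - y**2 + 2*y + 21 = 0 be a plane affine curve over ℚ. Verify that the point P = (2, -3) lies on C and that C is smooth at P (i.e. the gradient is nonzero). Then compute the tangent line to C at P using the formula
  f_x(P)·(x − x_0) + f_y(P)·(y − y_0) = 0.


Tangent line at P: -3*x + 10*y + 36 = 0.

Step 1: f(2, -3) = 0, so P lies on C.
Step 2: partial derivatives
  f_x(x, y) = y, f_y(x, y) = x - 2*y + 2.
  f_x(P) = -3, f_y(P) = 10 (gradient nonzero, so P is smooth).
Step 3: tangent line at P: -3·(x − 2) + 10·(y − -3) = 0.
Expanding: -3*x + 10*y + 36 = 0.


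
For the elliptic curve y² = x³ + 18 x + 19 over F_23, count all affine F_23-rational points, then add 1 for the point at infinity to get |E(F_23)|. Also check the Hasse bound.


Affine points = {(3, 10), (3, 13), (5, 2), (5, 21), (8, 10), (8, 13), (9, 6), (9, 17), (10, 7), (10, 16), (12, 10), (12, 13), (13, 9), (13, 14), (14, 5), (14, 18), (22, 0)}; affine count = 17; |E(F_23)| = 18.

Discriminant check: Δ ∝ 4a³ + 27b² = 4·18³ + 27·19² = 4·5832 + 27·361 ≡ 1 (mod 23). Nonzero ⇒ E is nonsingular.
For each x ∈ F_23, compute rhs = x³ + 18·x + 19 mod 23, then count y ∈ F_23 with y² ≡ rhs.
  x = 0: rhs = 19, matching y values: none (0 points).
  x = 1: rhs = 15, matching y values: none (0 points).
  x = 2: rhs = 17, matching y values: none (0 points).
  x = 3: rhs = 8, matching y values: 10, 13 (2 points).
  x = 4: rhs = 17, matching y values: none (0 points).
  x = 5: rhs = 4, matching y values: 2, 21 (2 points).
  x = 6: rhs = 21, matching y values: none (0 points).
  x = 7: rhs = 5, matching y values: none (0 points).
  x = 8: rhs = 8, matching y values: 10, 13 (2 points).
  x = 9: rhs = 13, matching y values: 6, 17 (2 points).
  x = 10: rhs = 3, matching y values: 7, 16 (2 points).
  x = 11: rhs = 7, matching y values: none (0 points).
  x = 12: rhs = 8, matching y values: 10, 13 (2 points).
  x = 13: rhs = 12, matching y values: 9, 14 (2 points).
  x = 14: rhs = 2, matching y values: 5, 18 (2 points).
  x = 15: rhs = 7, matching y values: none (0 points).
  x = 16: rhs = 10, matching y values: none (0 points).
  x = 17: rhs = 17, matching y values: none (0 points).
  x = 18: rhs = 11, matching y values: none (0 points).
  x = 19: rhs = 21, matching y values: none (0 points).
  x = 20: rhs = 7, matching y values: none (0 points).
  x = 21: rhs = 21, matching y values: none (0 points).
  x = 22: rhs = 0, matching y values: 0 (1 points).
Total affine count: 17.
Full point count |E(F_23)| = 17 + 1 = 18.
Hasse bound: |18 − (23+1)| = |-6| = 6 ≤ 2√23 ≈ 9.5917 ✓.


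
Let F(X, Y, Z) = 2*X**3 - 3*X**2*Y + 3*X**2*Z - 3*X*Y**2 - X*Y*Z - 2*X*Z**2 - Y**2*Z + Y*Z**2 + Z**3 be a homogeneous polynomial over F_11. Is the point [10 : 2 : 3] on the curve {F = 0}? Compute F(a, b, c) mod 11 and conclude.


F(10,2,3) ≡ 4 (mod 11); P is NOT on the curve.

Evaluate F(10, 2, 3) term-by-term (mod 11).
  2*X**3 ↦ 2·1000·1·1 = 2000
  -3*X**2*Y ↦ -3·100·2·1 = -600
  3*X**2*Z ↦ 3·100·1·3 = 900
  -3*X*Y**2 ↦ -3·10·4·1 = -120
  -X*Y*Z ↦ -1·10·2·3 = -60
  -2*X*Z**2 ↦ -2·10·1·9 = -180
  -Y**2*Z ↦ -1·1·4·3 = -12
  Y*Z**2 ↦ 1·1·2·9 = 18
  Z**3 ↦ 1·1·1·27 = 27
Sum: F(10, 2, 3) = (2000) + (-600) + (900) + (-120) + (-60) + (-180) + (-12) + (18) + (27) = 1973.
Reducing mod 11: 1973 ≡ 4 (mod 11).
Since F(a, b, c) ≡ 4 ≠ 0 (mod 11), P does NOT lie on the curve.


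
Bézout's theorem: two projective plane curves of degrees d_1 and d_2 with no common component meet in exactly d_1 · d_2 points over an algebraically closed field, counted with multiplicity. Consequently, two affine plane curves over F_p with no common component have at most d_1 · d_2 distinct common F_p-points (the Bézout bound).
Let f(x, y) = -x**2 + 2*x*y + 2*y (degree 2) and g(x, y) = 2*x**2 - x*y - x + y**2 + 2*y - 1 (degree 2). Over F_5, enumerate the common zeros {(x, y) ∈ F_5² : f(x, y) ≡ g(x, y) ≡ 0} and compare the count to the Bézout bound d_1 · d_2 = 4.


Common zeros: {(1, 4), (3, 3)}; count = 2; Bézout bound = 4.

deg(f) = 2, deg(g) = 2, so Bézout bound = 4.
Scan x ∈ F_5. For each x, list the y ∈ F_5 with f(x, y) ≡ 0 and those with g(x, y) ≡ 0 (mod 5); the common zeros in that column are the intersection.
  x = 0: f ≡ 0 at y ∈ {0}; g ≡ 0 at y ∈ ∅; common: ∅.
  x = 1: f ≡ 0 at y ∈ {4}; g ≡ 0 at y ∈ {0, 4}; common: {4}.
  x = 2: f ≡ 0 at y ∈ {4}; g ≡ 0 at y ∈ {0}; common: ∅.
  x = 3: f ≡ 0 at y ∈ {3}; g ≡ 0 at y ∈ {3}; common: {3}.
  x = 4: f ≡ 0 at y ∈ ∅; g ≡ 0 at y ∈ {3, 4}; common: ∅.
Collecting: common zeros = {(1, 4), (3, 3)}, so the count is 2.
Comparison with the Bézout bound: 2 ≤ 4 = deg(f)·deg(g), as expected for curves with no common component (the affine F_5-count falls short of the bound because intersections may lie at infinity, over extension fields, or carry multiplicity).


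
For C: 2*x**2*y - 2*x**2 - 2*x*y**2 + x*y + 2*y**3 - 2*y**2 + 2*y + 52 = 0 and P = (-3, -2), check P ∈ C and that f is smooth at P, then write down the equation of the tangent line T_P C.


Tangent line at P: 26*x + 25*y + 128 = 0.

Step 1: f(-3, -2) = 0, so P lies on C.
Step 2: partial derivatives
  f_x(x, y) = 4*x*y - 4*x - 2*y**2 + y, f_y(x, y) = 2*x**2 - 4*x*y + x + 6*y**2 - 4*y + 2.
  f_x(P) = 26, f_y(P) = 25 (gradient nonzero, so P is smooth).
Step 3: tangent line at P: 26·(x − -3) + 25·(y − -2) = 0.
Expanding: 26*x + 25*y + 128 = 0.


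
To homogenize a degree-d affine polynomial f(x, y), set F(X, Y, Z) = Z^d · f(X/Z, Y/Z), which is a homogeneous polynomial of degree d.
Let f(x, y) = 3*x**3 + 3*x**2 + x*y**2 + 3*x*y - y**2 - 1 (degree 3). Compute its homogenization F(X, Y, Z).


F(X, Y, Z) = 3*X**3 + 3*X**2*Z + X*Y**2 + 3*X*Y*Z - Y**2*Z - Z**3

deg(f) = 3.
Substitute x = X/Z, y = Y/Z into f, then multiply by Z^3.
  monomial 3·x^3·y^0 ↦ 3·X^3·Y^0·Z^0.
  monomial 3·x^2·y^0 ↦ 3·X^2·Y^0·Z^1.
  monomial 1·x^1·y^2 ↦ 1·X^1·Y^2·Z^0.
  monomial 3·x^1·y^1 ↦ 3·X^1·Y^1·Z^1.
  monomial -1·x^0·y^2 ↦ -1·X^0·Y^2·Z^1.
  monomial -1·x^0·y^0 ↦ -1·X^0·Y^0·Z^3.
Collecting: F(X, Y, Z) = 3*X**3 + 3*X**2*Z + X*Y**2 + 3*X*Y*Z - Y**2*Z - Z**3.


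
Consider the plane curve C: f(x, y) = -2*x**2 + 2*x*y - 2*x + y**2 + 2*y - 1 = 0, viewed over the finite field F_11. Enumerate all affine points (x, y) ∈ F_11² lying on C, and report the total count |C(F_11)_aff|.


Affine F_11-points: {(1, 1), (1, 6), (2, 8), (4, 6), (5, 2), (5, 8), (7, 2), (7, 4), (10, 1), (10, 10)}; count = 10.

For each of the 121 pairs (x, y) ∈ F_11², evaluate f(x, y) mod 11. Record the zeros.
  x = 0: [0↦10, 1↦2, 2↦7, 3↦3, 4↦1, 5↦1, 6↦3, 7↦7, 8↦2, 9↦10, 10↦9]  zeros at y ∈ ∅
  x = 1: [0↦6, 1↦0, 2↦7, 3↦5, 4↦5, 5↦7, 6↦0, 7↦6, 8↦3, 9↦2, 10↦3]  zeros at y ∈ {1, 6}
  x = 2: [0↦9, 1↦5, 2↦3, 3↦3, 4↦5, 5↦9, 6↦4, 7↦1, 8↦0, 9↦1, 10↦4]  zeros at y ∈ {8}
  x = 3: [0↦8, 1↦6, 2↦6, 3↦8, 4↦1, 5↦7, 6↦4, 7↦3, 8↦4, 9↦7, 10↦1]  zeros at y ∈ ∅
  x = 4: [0↦3, 1↦3, 2↦5, 3↦9, 4↦4, 5↦1, 6↦0, 7↦1, 8↦4, 9↦9, 10↦5]  zeros at y ∈ {6}
  x = 5: [0↦5, 1↦7, 2↦0, 3↦6, 4↦3, 5↦2, 6↦3, 7↦6, 8↦0, 9↦7, 10↦5]  zeros at y ∈ {2, 8}
  x = 6: [0↦3, 1↦7, 2↦2, 3↦10, 4↦9, 5↦10, 6↦2, 7↦7, 8↦3, 9↦1, 10↦1]  zeros at y ∈ ∅
  x = 7: [0↦8, 1↦3, 2↦0, 3↦10, 4↦0, 5↦3, 6↦8, 7↦4, 8↦2, 9↦2, 10↦4]  zeros at y ∈ {2, 4}
  x = 8: [0↦9, 1↦6, 2↦5, 3↦6, 4↦9, 5↦3, 6↦10, 7↦8, 8↦8, 9↦10, 10↦3]  zeros at y ∈ ∅
  x = 9: [0↦6, 1↦5, 2↦6, 3↦9, 4↦3, 5↦10, 6↦8, 7↦8, 8↦10, 9↦3, 10↦9]  zeros at y ∈ ∅
  x = 10: [0↦10, 1↦0, 2↦3, 3↦8, 4↦4, 5↦2, 6↦2, 7↦4, 8↦8, 9↦3, 10↦0]  zeros at y ∈ {1, 10}
Collecting zeros: affine points = {(1, 1), (1, 6), (2, 8), (4, 6), (5, 2), (5, 8), (7, 2), (7, 4), (10, 1), (10, 10)}.
Total count |C(F_11)_aff| = 10.


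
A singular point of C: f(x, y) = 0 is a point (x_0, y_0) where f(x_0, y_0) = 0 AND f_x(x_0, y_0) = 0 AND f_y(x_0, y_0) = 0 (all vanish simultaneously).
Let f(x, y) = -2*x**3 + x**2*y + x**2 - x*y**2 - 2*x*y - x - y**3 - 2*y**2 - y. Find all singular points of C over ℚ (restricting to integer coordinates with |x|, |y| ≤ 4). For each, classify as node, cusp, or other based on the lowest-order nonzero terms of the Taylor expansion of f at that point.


Singular points: {(0, -1)}; classification: cusp.

Compute partial derivatives:
  f_x = -6*x**2 + 2*x*y + 2*x - y**2 - 2*y - 1.
  f_y = x**2 - 2*x*y - 2*x - 3*y**2 - 4*y - 1.
Scan x_0 ∈ {−4, ..., 4}. For each x_0, f_y(x_0, y) is a polynomial in y; find its integer roots y ∈ {−4, ..., 4}, then test f_x and f at those candidates.
  x = -4: f_y(-4, y) = -3*y**2 + 4*y + 23; no integer root y with |y| ≤ 4.
  x = -3: f_y(-3, y) = -3*y**2 + 2*y + 14; no integer root y with |y| ≤ 4.
  x = -2: f_y(-2, y) = 7 - 3*y**2; no integer root y with |y| ≤ 4.
  x = -1: f_y(-1, y) = -3*y**2 - 2*y + 2; no integer root y with |y| ≤ 4.
  x = 0: f_y(0, y) = -3*y**2 - 4*y - 1; vanishes at y ∈ {-1}. (0, -1): f_x = 0, f = 0 — SINGULAR.
  x = 1: f_y(1, y) = -3*y**2 - 6*y - 2; no integer root y with |y| ≤ 4.
  x = 2: f_y(2, y) = -3*y**2 - 8*y - 1; no integer root y with |y| ≤ 4.
  x = 3: f_y(3, y) = -3*y**2 - 10*y + 2; no integer root y with |y| ≤ 4.
  x = 4: f_y(4, y) = -3*y**2 - 12*y + 7; no integer root y with |y| ≤ 4.
Only singular point on the grid: (0, -1).
Classify: substitute x = 0 + u, y = -1 + v and expand: f = -2*u**3 + u**2*v - u*v**2 - v**3 + v**2.
No constant or linear terms (consistent with a singular point). Quadratic part: v**2. Cubic part: -2*u**3 + u**2*v - u*v**2 - v**3.
The quadratic part v**2 is a perfect square, so there is a single (double) tangent line v = 0, i.e. y = -1. Restricting the cubic part to that line (v = 0) leaves -2*u**3 ≠ 0, so f is not divisible by v and the branch is v² ≈ 2*u**3 to lowest order — this is a cusp.
Classification: cusp.


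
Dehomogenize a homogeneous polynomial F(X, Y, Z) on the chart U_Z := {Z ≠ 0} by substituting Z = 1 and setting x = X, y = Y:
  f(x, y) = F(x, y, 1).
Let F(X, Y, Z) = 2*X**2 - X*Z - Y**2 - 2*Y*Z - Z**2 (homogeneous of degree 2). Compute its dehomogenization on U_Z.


f(x, y) = 2*x**2 - x - y**2 - 2*y - 1

On U_Z we set Z = 1. Each monomial c·X^i·Y^j·Z^k in F becomes c·x^i·y^j·1^k = c·x^i·y^j.
Substituting Z = 1: F(X, Y, 1) = 2*x**2 - x - y**2 - 2*y - 1.
Note: deg(f) ≤ deg(F) = 2; strict inequality happens when F is divisible by Z (lost terms).


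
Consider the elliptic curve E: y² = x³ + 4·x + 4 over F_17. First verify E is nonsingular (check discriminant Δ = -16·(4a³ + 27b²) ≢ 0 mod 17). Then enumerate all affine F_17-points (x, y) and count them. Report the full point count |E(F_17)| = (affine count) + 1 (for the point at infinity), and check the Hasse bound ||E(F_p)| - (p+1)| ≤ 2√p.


Affine points = {(0, 2), (0, 15), (1, 3), (1, 14), (3, 3), (3, 14), (4, 4), (4, 13), (5, 8), (5, 9), (7, 1), (7, 16), (8, 2), (8, 15), (9, 2), (9, 15), (11, 6), (11, 11), (13, 3), (13, 14), (14, 4), (14, 13), (16, 4), (16, 13)}; affine count = 24; |E(F_17)| = 25.

Discriminant check: Δ ∝ 4a³ + 27b² = 4·4³ + 27·4² = 4·64 + 27·16 ≡ 8 (mod 17). Nonzero ⇒ E is nonsingular.
For each x ∈ F_17, compute rhs = x³ + 4·x + 4 mod 17, then count y ∈ F_17 with y² ≡ rhs.
  x = 0: rhs = 4, matching y values: 2, 15 (2 points).
  x = 1: rhs = 9, matching y values: 3, 14 (2 points).
  x = 2: rhs = 3, matching y values: none (0 points).
  x = 3: rhs = 9, matching y values: 3, 14 (2 points).
  x = 4: rhs = 16, matching y values: 4, 13 (2 points).
  x = 5: rhs = 13, matching y values: 8, 9 (2 points).
  x = 6: rhs = 6, matching y values: none (0 points).
  x = 7: rhs = 1, matching y values: 1, 16 (2 points).
  x = 8: rhs = 4, matching y values: 2, 15 (2 points).
  x = 9: rhs = 4, matching y values: 2, 15 (2 points).
  x = 10: rhs = 7, matching y values: none (0 points).
  x = 11: rhs = 2, matching y values: 6, 11 (2 points).
  x = 12: rhs = 12, matching y values: none (0 points).
  x = 13: rhs = 9, matching y values: 3, 14 (2 points).
  x = 14: rhs = 16, matching y values: 4, 13 (2 points).
  x = 15: rhs = 5, matching y values: none (0 points).
  x = 16: rhs = 16, matching y values: 4, 13 (2 points).
Total affine count: 24.
Full point count |E(F_17)| = 24 + 1 = 25.
Hasse bound: |25 − (17+1)| = |7| = 7 ≤ 2√17 ≈ 8.2462 ✓.


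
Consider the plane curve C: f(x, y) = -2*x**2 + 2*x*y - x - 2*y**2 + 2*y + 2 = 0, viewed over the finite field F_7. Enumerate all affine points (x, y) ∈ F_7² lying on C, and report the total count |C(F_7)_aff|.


Affine F_7-points: {(1, 3), (1, 6), (2, 5), (5, 3), (6, 2), (6, 5)}; count = 6.

For each of the 49 pairs (x, y) ∈ F_7², evaluate f(x, y) mod 7. Record the zeros.
  x = 0: [0↦2, 1↦2, 2↦5, 3↦4, 4↦6, 5↦4, 6↦5]  zeros at y ∈ ∅
  x = 1: [0↦6, 1↦1, 2↦6, 3↦0, 4↦4, 5↦4, 6↦0]  zeros at y ∈ {3, 6}
  x = 2: [0↦6, 1↦3, 2↦3, 3↦6, 4↦5, 5↦0, 6↦5]  zeros at y ∈ {5}
  x = 3: [0↦2, 1↦1, 2↦3, 3↦1, 4↦2, 5↦6, 6↦6]  zeros at y ∈ ∅
  x = 4: [0↦1, 1↦2, 2↦6, 3↦6, 4↦2, 5↦1, 6↦3]  zeros at y ∈ ∅
  x = 5: [0↦3, 1↦6, 2↦5, 3↦0, 4↦5, 5↦6, 6↦3]  zeros at y ∈ {3}
  x = 6: [0↦1, 1↦6, 2↦0, 3↦4, 4↦4, 5↦0, 6↦6]  zeros at y ∈ {2, 5}
Collecting zeros: affine points = {(1, 3), (1, 6), (2, 5), (5, 3), (6, 2), (6, 5)}.
Total count |C(F_7)_aff| = 6.


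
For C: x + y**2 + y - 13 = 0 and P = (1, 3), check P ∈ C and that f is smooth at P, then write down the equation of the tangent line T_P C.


Tangent line at P: x + 7*y - 22 = 0.

Step 1: f(1, 3) = 0, so P lies on C.
Step 2: partial derivatives
  f_x(x, y) = 1, f_y(x, y) = 2*y + 1.
  f_x(P) = 1, f_y(P) = 7 (gradient nonzero, so P is smooth).
Step 3: tangent line at P: 1·(x − 1) + 7·(y − 3) = 0.
Expanding: x + 7*y - 22 = 0.


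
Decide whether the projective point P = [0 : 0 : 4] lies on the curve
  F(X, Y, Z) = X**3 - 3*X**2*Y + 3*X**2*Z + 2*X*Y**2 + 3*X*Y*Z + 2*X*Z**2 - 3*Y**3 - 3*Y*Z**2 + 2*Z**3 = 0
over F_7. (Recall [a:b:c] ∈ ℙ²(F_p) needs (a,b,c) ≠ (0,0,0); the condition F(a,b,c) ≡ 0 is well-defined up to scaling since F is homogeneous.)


F(0,0,4) ≡ 2 (mod 7); P is NOT on the curve.

Evaluate F(0, 0, 4) term-by-term (mod 7).
  X**3 ↦ 1·0·1·1 = 0
  -3*X**2*Y ↦ -3·0·0·1 = 0
  3*X**2*Z ↦ 3·0·1·4 = 0
  2*X*Y**2 ↦ 2·0·0·1 = 0
  3*X*Y*Z ↦ 3·0·0·4 = 0
  2*X*Z**2 ↦ 2·0·1·16 = 0
  -3*Y**3 ↦ -3·1·0·1 = 0
  -3*Y*Z**2 ↦ -3·1·0·16 = 0
  2*Z**3 ↦ 2·1·1·64 = 128
Sum: F(0, 0, 4) = (0) + (0) + (0) + (0) + (0) + (0) + (0) + (0) + (128) = 128.
Reducing mod 7: 128 ≡ 2 (mod 7).
Since F(a, b, c) ≡ 2 ≠ 0 (mod 7), P does NOT lie on the curve.


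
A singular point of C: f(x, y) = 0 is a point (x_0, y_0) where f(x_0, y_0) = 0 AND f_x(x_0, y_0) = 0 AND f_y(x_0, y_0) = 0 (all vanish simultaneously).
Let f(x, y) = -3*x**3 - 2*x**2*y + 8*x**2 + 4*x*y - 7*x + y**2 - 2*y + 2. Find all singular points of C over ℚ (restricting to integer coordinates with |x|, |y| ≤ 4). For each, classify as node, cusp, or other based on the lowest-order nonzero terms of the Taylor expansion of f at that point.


Singular points: {(1, 0)}; classification: node.

Compute partial derivatives:
  f_x = -9*x**2 - 4*x*y + 16*x + 4*y - 7.
  f_y = -2*x**2 + 4*x + 2*y - 2.
Scan x_0 ∈ {−4, ..., 4}. For each x_0, f_y(x_0, y) is a polynomial in y; find its integer roots y ∈ {−4, ..., 4}, then test f_x and f at those candidates.
  x = -4: f_y(-4, y) = 2*y - 50; no integer root y with |y| ≤ 4.
  x = -3: f_y(-3, y) = 2*y - 32; no integer root y with |y| ≤ 4.
  x = -2: f_y(-2, y) = 2*y - 18; no integer root y with |y| ≤ 4.
  x = -1: f_y(-1, y) = 2*y - 8; vanishes at y ∈ {4}. (-1, 4): f_x = 0 but f = 4 ≠ 0.
  x = 0: f_y(0, y) = 2*y - 2; vanishes at y ∈ {1}. (0, 1): f_x = -3 ≠ 0.
  x = 1: f_y(1, y) = 2*y; vanishes at y ∈ {0}. (1, 0): f_x = 0, f = 0 — SINGULAR.
  x = 2: f_y(2, y) = 2*y - 2; vanishes at y ∈ {1}. (2, 1): f_x = -15 ≠ 0.
  x = 3: f_y(3, y) = 2*y - 8; vanishes at y ∈ {4}. (3, 4): f_x = -72 ≠ 0.
  x = 4: f_y(4, y) = 2*y - 18; no integer root y with |y| ≤ 4.
Only singular point on the grid: (1, 0).
Classify: substitute x = 1 + u, y = 0 + v and expand: f = -3*u**3 - 2*u**2*v - u**2 + v**2.
No constant or linear terms (consistent with a singular point). Quadratic part: -u**2 + v**2. Cubic part: -3*u**3 - 2*u**2*v.
The quadratic part v**2 - u**2 = (v − u)(v + u) splits into two distinct linear factors, so there are two distinct tangent lines y − 0 = ±(x − 1) — this is a node (ordinary double point).
Classification: node.


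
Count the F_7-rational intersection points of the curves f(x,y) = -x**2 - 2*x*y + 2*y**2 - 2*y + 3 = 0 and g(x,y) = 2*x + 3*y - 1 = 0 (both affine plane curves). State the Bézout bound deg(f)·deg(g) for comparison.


Common zeros: {(2, 6)}; count = 1; Bézout bound = 2.

deg(f) = 2, deg(g) = 1, so Bézout bound = 2.
Scan x ∈ F_7. For each x, list the y ∈ F_7 with f(x, y) ≡ 0 and those with g(x, y) ≡ 0 (mod 7); the common zeros in that column are the intersection.
  x = 0: f ≡ 0 at y ∈ {2, 6}; g ≡ 0 at y ∈ {5}; common: ∅.
  x = 1: f ≡ 0 at y ∈ {1}; g ≡ 0 at y ∈ {2}; common: ∅.
  x = 2: f ≡ 0 at y ∈ {4, 6}; g ≡ 0 at y ∈ {6}; common: {6}.
  x = 3: f ≡ 0 at y ∈ {2}; g ≡ 0 at y ∈ {3}; common: ∅.
  x = 4: f ≡ 0 at y ∈ {1, 4}; g ≡ 0 at y ∈ {0}; common: ∅.
  x = 5: f ≡ 0 at y ∈ ∅; g ≡ 0 at y ∈ {4}; common: ∅.
  x = 6: f ≡ 0 at y ∈ ∅; g ≡ 0 at y ∈ {1}; common: ∅.
Collecting: common zeros = {(2, 6)}, so the count is 1.
Comparison with the Bézout bound: 1 ≤ 2 = deg(f)·deg(g), as expected for curves with no common component (the affine F_7-count falls short of the bound because intersections may lie at infinity, over extension fields, or carry multiplicity).


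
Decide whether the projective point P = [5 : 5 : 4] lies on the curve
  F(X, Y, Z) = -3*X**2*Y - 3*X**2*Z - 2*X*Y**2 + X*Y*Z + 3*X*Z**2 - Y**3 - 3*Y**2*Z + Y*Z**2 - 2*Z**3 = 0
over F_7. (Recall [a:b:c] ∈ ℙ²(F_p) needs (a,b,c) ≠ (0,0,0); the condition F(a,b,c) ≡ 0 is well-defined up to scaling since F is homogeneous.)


F(5,5,4) ≡ 6 (mod 7); P is NOT on the curve.

Evaluate F(5, 5, 4) term-by-term (mod 7).
  -3*X**2*Y ↦ -3·25·5·1 = -375
  -3*X**2*Z ↦ -3·25·1·4 = -300
  -2*X*Y**2 ↦ -2·5·25·1 = -250
  X*Y*Z ↦ 1·5·5·4 = 100
  3*X*Z**2 ↦ 3·5·1·16 = 240
  -Y**3 ↦ -1·1·125·1 = -125
  -3*Y**2*Z ↦ -3·1·25·4 = -300
  Y*Z**2 ↦ 1·1·5·16 = 80
  -2*Z**3 ↦ -2·1·1·64 = -128
Sum: F(5, 5, 4) = (-375) + (-300) + (-250) + (100) + (240) + (-125) + (-300) + (80) + (-128) = -1058.
Reducing mod 7: -1058 ≡ 6 (mod 7).
Since F(a, b, c) ≡ 6 ≠ 0 (mod 7), P does NOT lie on the curve.


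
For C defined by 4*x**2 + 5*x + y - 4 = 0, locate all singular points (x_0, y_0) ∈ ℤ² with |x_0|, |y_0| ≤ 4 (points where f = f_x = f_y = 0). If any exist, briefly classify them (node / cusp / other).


No singular points in the scanned grid; C is smooth there.

Compute partial derivatives:
  f_x = 8*x + 5.
  f_y = 1.
f_y = 1 is a nonzero constant, so f_y never vanishes: no point (x, y) can satisfy f = f_x = f_y = 0. In particular no (x, y) ∈ {−4, ..., 4}² is singular; the curve is smooth.


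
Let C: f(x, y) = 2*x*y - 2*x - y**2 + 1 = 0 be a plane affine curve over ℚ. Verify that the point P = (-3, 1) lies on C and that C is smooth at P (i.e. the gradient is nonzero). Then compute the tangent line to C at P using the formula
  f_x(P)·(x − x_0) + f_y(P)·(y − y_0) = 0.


Tangent line at P: 8 - 8*y = 0.

Step 1: f(-3, 1) = 0, so P lies on C.
Step 2: partial derivatives
  f_x(x, y) = 2*y - 2, f_y(x, y) = 2*x - 2*y.
  f_x(P) = 0, f_y(P) = -8 (gradient nonzero, so P is smooth).
Step 3: tangent line at P: 0·(x − -3) + -8·(y − 1) = 0.
Expanding: 8 - 8*y = 0.


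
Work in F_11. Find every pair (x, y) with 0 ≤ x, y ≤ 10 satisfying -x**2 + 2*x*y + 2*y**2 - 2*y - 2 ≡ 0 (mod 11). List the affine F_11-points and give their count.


Affine F_11-points: {(0, 4), (0, 8), (3, 0), (3, 9), (4, 9), (4, 10), (5, 8), (5, 10), (8, 0), (8, 4)}; count = 10.

For each of the 121 pairs (x, y) ∈ F_11², evaluate f(x, y) mod 11. Record the zeros.
  x = 0: [0↦9, 1↦9, 2↦2, 3↦10, 4↦0, 5↦5, 6↦3, 7↦5, 8↦0, 9↦10, 10↦2]  zeros at y ∈ {4, 8}
  x = 1: [0↦8, 1↦10, 2↦5, 3↦4, 4↦7, 5↦3, 6↦3, 7↦7, 8↦4, 9↦5, 10↦10]  zeros at y ∈ ∅
  x = 2: [0↦5, 1↦9, 2↦6, 3↦7, 4↦1, 5↦10, 6↦1, 7↦7, 8↦6, 9↦9, 10↦5]  zeros at y ∈ ∅
  x = 3: [0↦0, 1↦6, 2↦5, 3↦8, 4↦4, 5↦4, 6↦8, 7↦5, 8↦6, 9↦0, 10↦9]  zeros at y ∈ {0, 9}
  x = 4: [0↦4, 1↦1, 2↦2, 3↦7, 4↦5, 5↦7, 6↦2, 7↦1, 8↦4, 9↦0, 10↦0]  zeros at y ∈ {9, 10}
  x = 5: [0↦6, 1↦5, 2↦8, 3↦4, 4↦4, 5↦8, 6↦5, 7↦6, 8↦0, 9↦9, 10↦0]  zeros at y ∈ {8, 10}
  x = 6: [0↦6, 1↦7, 2↦1, 3↦10, 4↦1, 5↦7, 6↦6, 7↦9, 8↦5, 9↦5, 10↦9]  zeros at y ∈ ∅
  x = 7: [0↦4, 1↦7, 2↦3, 3↦3, 4↦7, 5↦4, 6↦5, 7↦10, 8↦8, 9↦10, 10↦5]  zeros at y ∈ ∅
  x = 8: [0↦0, 1↦5, 2↦3, 3↦5, 4↦0, 5↦10, 6↦2, 7↦9, 8↦9, 9↦2, 10↦10]  zeros at y ∈ {0, 4}
  x = 9: [0↦5, 1↦1, 2↦1, 3↦5, 4↦2, 5↦3, 6↦8, 7↦6, 8↦8, 9↦3, 10↦2]  zeros at y ∈ ∅
  x = 10: [0↦8, 1↦6, 2↦8, 3↦3, 4↦2, 5↦5, 6↦1, 7↦1, 8↦5, 9↦2, 10↦3]  zeros at y ∈ ∅
Collecting zeros: affine points = {(0, 4), (0, 8), (3, 0), (3, 9), (4, 9), (4, 10), (5, 8), (5, 10), (8, 0), (8, 4)}.
Total count |C(F_11)_aff| = 10.


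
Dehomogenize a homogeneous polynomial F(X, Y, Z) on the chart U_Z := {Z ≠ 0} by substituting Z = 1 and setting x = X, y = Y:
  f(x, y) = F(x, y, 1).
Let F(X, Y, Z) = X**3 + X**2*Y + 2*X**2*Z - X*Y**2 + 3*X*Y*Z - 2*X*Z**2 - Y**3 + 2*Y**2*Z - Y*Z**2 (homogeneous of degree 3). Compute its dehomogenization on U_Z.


f(x, y) = x**3 + x**2*y + 2*x**2 - x*y**2 + 3*x*y - 2*x - y**3 + 2*y**2 - y

On U_Z we set Z = 1. Each monomial c·X^i·Y^j·Z^k in F becomes c·x^i·y^j·1^k = c·x^i·y^j.
Substituting Z = 1: F(X, Y, 1) = x**3 + x**2*y + 2*x**2 - x*y**2 + 3*x*y - 2*x - y**3 + 2*y**2 - y.
Note: deg(f) ≤ deg(F) = 3; strict inequality happens when F is divisible by Z (lost terms).
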